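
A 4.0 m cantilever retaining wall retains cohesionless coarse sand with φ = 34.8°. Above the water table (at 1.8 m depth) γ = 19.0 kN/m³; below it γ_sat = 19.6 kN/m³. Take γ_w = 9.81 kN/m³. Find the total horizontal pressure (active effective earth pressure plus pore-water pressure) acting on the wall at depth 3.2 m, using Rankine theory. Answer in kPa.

26.8 kPa

K_a = (1 − sin φ)/(1 + sin φ) = 0.2733.
γ' = 19.6 − 9.81 = 9.790 kN/m³.
Effective vertical stress at 3.2 m: σ'_v = 19.0×1.8 + 9.790×1.40 = 47.91 kPa.
σ'_h = K_a σ'_v = 0.2733 × 47.91 = 13.09 kPa; u = γ_w × 1.40 = 13.73 kPa.
Total σ_h = 13.09 + 13.73 = 26.83 kPa.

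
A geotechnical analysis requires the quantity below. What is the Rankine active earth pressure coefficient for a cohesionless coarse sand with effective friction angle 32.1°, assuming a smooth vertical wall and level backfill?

0.306

K_a = tan²(45° − φ/2) = tan²(28.95°) = 0.3060.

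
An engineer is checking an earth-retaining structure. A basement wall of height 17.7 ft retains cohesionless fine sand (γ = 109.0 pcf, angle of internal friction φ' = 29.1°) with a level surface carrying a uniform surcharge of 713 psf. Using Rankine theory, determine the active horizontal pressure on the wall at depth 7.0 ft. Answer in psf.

K_a = (1 − sin φ)/(1 + sin φ) = 0.3456.
σ_v = γz + q = 109.0 × 7.0 + 713 = 1476 psf.
σ_h = K_a σ_v = 0.3456 × 1476 = 510.1 psf.

510 psf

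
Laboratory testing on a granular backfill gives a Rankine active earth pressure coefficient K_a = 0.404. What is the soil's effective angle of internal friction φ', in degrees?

K_a = tan²(45° − φ/2) ⇒ 45° − φ/2 = arctan(√0.404) = 32.44°.
φ = 2(45° − 32.44°) = 25.12°.

25.1°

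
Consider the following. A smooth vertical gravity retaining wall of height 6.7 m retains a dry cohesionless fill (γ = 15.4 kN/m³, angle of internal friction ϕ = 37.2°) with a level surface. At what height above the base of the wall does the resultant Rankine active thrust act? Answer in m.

2.23 m

K_a = 0.2464.
The pressure distribution is triangular, so the resultant acts at H/3 above the base = 6.7/3 = 2.233 m.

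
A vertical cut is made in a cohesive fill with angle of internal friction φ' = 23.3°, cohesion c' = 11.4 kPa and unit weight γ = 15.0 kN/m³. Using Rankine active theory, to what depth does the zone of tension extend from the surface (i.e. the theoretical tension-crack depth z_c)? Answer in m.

K_a = tan²(45° − 23.3°/2) = 0.4331; √K_a = 0.6581.
The active pressure is zero where K_a γ z = 2c√K_a, so z_c = 2c/(γ√K_a) = 2×11.4/(15.0×0.6581) = 2.310 m.

2.31 m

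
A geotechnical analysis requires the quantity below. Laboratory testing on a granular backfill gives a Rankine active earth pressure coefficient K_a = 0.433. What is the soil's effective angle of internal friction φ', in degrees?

K_a = tan²(45° − φ/2) ⇒ 45° − φ/2 = arctan(√0.433) = 33.35°.
φ = 2(45° − 33.35°) = 23.31°.

23.3°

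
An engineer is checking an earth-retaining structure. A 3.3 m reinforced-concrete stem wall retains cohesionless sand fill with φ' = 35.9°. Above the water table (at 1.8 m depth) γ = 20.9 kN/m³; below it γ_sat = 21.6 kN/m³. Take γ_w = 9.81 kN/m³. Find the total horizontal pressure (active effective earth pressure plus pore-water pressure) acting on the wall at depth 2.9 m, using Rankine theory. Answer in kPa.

24.0 kPa

K_a = (1 − sin φ)/(1 + sin φ) = 0.2607.
γ' = 21.6 − 9.81 = 11.79 kN/m³.
Effective vertical stress at 2.9 m: σ'_v = 20.9×1.8 + 11.79×1.10 = 50.59 kPa.
σ'_h = K_a σ'_v = 0.2607 × 50.59 = 13.19 kPa; u = γ_w × 1.10 = 10.79 kPa.
Total σ_h = 13.19 + 10.79 = 23.98 kPa.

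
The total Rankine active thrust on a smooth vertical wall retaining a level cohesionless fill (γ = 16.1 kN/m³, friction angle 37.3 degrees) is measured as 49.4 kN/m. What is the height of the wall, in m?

K_a = 0.2453. P_a = ½ K_a γ H² ⇒ H = √(2P_a/(K_a γ)).
H = √(2×49.4/(0.2453×16.1)) = 5.001 m.

5.00 m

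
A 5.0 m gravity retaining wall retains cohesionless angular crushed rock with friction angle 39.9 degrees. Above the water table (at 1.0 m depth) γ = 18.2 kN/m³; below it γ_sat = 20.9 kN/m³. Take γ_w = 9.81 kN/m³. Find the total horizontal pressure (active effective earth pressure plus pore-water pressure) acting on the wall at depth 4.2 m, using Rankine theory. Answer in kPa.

43.1 kPa

K_a = (1 − sin φ)/(1 + sin φ) = 0.2184.
γ' = 20.9 − 9.81 = 11.09 kN/m³.
Effective vertical stress at 4.2 m: σ'_v = 18.2×1.0 + 11.09×3.20 = 53.69 kPa.
σ'_h = K_a σ'_v = 0.2184 × 53.69 = 11.73 kPa; u = γ_w × 3.20 = 31.39 kPa.
Total σ_h = 11.73 + 31.39 = 43.12 kPa.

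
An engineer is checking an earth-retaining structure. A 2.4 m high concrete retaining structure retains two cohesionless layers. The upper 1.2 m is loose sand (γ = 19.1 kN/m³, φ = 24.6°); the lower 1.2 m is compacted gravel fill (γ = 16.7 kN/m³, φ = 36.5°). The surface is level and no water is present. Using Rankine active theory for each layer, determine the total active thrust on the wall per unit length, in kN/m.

K_a1 = tan²(45°−24.6°/2) = 0.4121; K_a2 = tan²(45°−36.5°/2) = 0.2541.
Layer 1: σ at base = K_a1 γ₁ h₁ = 9.446 kPa; P₁ = ½×9.446×1.2 = 5.668.
Layer 2: σ_v at top = γ₁h₁ = 22.92; σ_h top = K_a2×22.92 = 5.823; σ_h base = K_a2×(22.92+16.7×1.2) = 10.91.
P₂ = ½(5.823+10.91)×1.2 = 10.04. Total P_a = 5.668+10.04 = 15.71 kN/m.

15.7 kN/m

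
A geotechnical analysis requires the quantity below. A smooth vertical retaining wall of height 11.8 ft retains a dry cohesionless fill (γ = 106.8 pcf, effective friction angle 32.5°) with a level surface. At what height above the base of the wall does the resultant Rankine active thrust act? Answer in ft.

K_a = 0.3010.
The pressure distribution is triangular, so the resultant acts at H/3 above the base = 11.8/3 = 3.933 ft.

3.93 ft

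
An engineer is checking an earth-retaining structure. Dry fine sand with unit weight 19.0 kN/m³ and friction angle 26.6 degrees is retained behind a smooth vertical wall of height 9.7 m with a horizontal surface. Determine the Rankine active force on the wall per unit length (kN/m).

341 kN/m

K_a = tan²(45° − φ/2) = 0.3814.
P_a = ½ K_a γ H² = 0.5 × 0.3814 × 19.0 × 9.7² = 341.0 kN/m.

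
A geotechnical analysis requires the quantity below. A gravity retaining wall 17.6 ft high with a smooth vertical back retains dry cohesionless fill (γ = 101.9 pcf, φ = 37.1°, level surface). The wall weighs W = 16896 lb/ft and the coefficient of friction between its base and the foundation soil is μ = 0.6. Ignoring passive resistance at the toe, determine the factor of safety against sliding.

2.60

K_a = tan²(45° − 37.1°/2) = 0.2475.
P_a = ½K_aγH² = 0.5×0.2475×101.9×17.6² = 3906 lb/ft, acting at H/3 = 5.867 ft above the base.
FS_sliding = μW / P_a = 0.6×16896 / 3906 = 2.595.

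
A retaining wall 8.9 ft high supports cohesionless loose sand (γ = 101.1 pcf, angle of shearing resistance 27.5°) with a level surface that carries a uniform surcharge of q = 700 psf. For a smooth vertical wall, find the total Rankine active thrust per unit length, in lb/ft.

K_a = tan²(45° − φ/2) = 0.3682.
Soil triangle: ½ K_a γ H² = 0.5×0.3682×101.1×8.9² = 1474 lb/ft.
Surcharge rectangle: K_a q H = 0.3682×700×8.9 = 2294 lb/ft.
Total = 1474 + 2294 = 3768 lb/ft.

3770 lb/ft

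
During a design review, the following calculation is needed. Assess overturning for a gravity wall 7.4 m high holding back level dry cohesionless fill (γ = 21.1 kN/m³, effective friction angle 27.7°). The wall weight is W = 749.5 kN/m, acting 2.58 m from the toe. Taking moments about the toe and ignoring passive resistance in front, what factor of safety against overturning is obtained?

3.71

K_a = tan²(45° − 27.7°/2) = 0.3653.
P_a = ½K_aγH² = 0.5×0.3653×21.1×7.4² = 211.1 kN/m, acting at H/3 = 2.467 m above the base.
Overturning moment M_o = P_a × H/3 = 211.1 × 2.467 = 520.6.
Resisting moment M_r = W × 2.58 = 749.5 × 2.58 = 1934.
FS_overturning = M_r/M_o = 1934/520.6 = 3.714.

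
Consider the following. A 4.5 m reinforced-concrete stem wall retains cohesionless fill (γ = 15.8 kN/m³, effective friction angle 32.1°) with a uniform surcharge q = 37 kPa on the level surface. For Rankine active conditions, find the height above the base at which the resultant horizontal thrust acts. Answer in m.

1.88 m

K_a = 0.3060.
Triangular part P₁ = ½K_aγH² = 48.95 at H/3 = 1.500 m; rectangular part P₂ = K_a q H = 50.95 at H/2 = 2.250 m.
ȳ = (P₁·1.500 + P₂·2.250)/(P₁+P₂) = 1.882 m.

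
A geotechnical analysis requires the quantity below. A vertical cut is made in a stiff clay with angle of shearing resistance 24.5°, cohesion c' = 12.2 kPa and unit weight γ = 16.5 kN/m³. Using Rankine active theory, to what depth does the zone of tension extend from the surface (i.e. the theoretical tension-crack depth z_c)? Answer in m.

K_a = tan²(45° − 24.5°/2) = 0.4137; √K_a = 0.6432.
The active pressure is zero where K_a γ z = 2c√K_a, so z_c = 2c/(γ√K_a) = 2×12.2/(16.5×0.6432) = 2.299 m.

2.30 m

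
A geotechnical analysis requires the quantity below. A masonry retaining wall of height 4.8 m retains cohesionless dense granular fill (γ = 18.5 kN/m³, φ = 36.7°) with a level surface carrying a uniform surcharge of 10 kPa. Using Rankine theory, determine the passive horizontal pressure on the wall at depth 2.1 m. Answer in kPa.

194 kPa

K_p = (1 + sin φ)/(1 − sin φ) = 3.970.
σ_v = γz + q = 18.5 × 2.1 + 10 = 48.85 kPa.
σ_h = K_p σ_v = 3.970 × 48.85 = 194.0 kPa.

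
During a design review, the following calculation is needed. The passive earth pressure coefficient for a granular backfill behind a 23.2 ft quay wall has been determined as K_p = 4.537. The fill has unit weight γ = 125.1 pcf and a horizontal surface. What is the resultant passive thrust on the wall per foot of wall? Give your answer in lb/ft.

153000 lb/ft

P = ½ K_p γ H² = 0.5 × 4.537 × 125.1 × 23.2² = 152700 lb/ft.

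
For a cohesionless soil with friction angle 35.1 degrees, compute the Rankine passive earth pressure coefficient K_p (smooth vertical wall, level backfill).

K_p = (1 + sin φ)/(1 − sin φ) = tan²(45° + 35.1°/2) = 3.706.

3.71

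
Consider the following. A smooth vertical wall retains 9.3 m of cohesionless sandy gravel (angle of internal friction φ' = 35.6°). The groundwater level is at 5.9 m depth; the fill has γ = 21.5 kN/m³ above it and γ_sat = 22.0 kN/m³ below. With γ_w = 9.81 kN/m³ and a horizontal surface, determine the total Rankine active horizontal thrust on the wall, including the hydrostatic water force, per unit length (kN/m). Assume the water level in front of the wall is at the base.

K_a = tan²(45° − φ/2) = 0.2641.
γ' = 22.0 − 9.81 = 12.19 kN/m³. Depth below WT = 3.4 m.
σ'_h at WT = K_a γ d_w = 33.50 kPa; at base = 33.50 + K_a γ' × 3.4 = 44.45 kPa.
P₁ (0–5.9 m) = ½×33.50×5.9 = 98.84. P₂ (5.9–9.3 m) = ½(33.50+44.45)×3.4 = 132.5.
P_w = ½ γ_w h₂² = 0.5×9.81×3.4² = 56.70. Total = 98.84+132.5+56.70 = 288.1 kN/m.

288 kN/m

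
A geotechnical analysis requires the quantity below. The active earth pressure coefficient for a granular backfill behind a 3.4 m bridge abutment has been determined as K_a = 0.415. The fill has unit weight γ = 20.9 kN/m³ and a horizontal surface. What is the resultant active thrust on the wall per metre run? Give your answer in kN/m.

P = ½ K_a γ H² = 0.5 × 0.415 × 20.9 × 3.4² = 50.13 kN/m.

50.1 kN/m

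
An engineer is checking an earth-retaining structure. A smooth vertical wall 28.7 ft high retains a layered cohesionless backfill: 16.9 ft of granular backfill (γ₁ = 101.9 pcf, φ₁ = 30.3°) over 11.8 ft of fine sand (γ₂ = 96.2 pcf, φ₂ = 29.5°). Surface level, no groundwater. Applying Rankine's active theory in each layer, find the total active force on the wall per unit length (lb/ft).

K_a1 = tan²(45°−30.3°/2) = 0.3293; K_a2 = tan²(45°−29.5°/2) = 0.3401.
Layer 1: σ at base = K_a1 γ₁ h₁ = 567.1 psf; P₁ = ½×567.1×16.9 = 4792.
Layer 2: σ_v at top = γ₁h₁ = 1722; σ_h top = K_a2×1722 = 585.7; σ_h base = K_a2×(1722+96.2×11.8) = 971.8.
P₂ = ½(585.7+971.8)×11.8 = 9189. Total P_a = 4792+9189 = 13980 lb/ft.

14000 lb/ft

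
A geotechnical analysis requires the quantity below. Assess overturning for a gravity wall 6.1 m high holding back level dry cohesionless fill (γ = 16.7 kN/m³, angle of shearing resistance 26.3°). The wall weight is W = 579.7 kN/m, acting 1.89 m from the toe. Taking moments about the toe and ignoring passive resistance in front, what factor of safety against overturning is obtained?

K_a = tan²(45° − 26.3°/2) = 0.3859.
P_a = ½K_aγH² = 0.5×0.3859×16.7×6.1² = 119.9 kN/m, acting at H/3 = 2.033 m above the base.
Overturning moment M_o = P_a × H/3 = 119.9 × 2.033 = 243.8.
Resisting moment M_r = W × 1.89 = 579.7 × 1.89 = 1096.
FS_overturning = M_r/M_o = 1096/243.8 = 4.494.

4.49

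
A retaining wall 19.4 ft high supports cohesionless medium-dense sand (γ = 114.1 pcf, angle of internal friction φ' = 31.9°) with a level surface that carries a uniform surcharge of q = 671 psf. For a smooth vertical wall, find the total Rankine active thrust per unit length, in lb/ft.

K_a = tan²(45° − φ/2) = 0.3085.
Soil triangle: ½ K_a γ H² = 0.5×0.3085×114.1×19.4² = 6624 lb/ft.
Surcharge rectangle: K_a q H = 0.3085×671×19.4 = 4016 lb/ft.
Total = 6624 + 4016 = 10640 lb/ft.

10600 lb/ft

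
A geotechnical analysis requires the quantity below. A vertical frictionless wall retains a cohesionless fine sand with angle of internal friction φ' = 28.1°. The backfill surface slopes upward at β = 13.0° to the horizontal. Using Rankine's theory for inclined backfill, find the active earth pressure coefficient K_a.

K_a = cos β · (cos β − √(cos²β − cos²φ)) / (cos β + √(cos²β − cos²φ)).
cos β = 0.9744, cos φ = 0.8821, √(cos²β − cos²φ) = 0.4138.
K_a = 0.9744 × (0.9744 − 0.4138)/(0.9744 + 0.4138) = 0.3934.

0.393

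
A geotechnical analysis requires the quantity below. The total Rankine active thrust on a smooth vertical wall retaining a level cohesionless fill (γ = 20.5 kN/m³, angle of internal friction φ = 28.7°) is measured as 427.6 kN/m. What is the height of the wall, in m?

10.9 m

K_a = 0.3511. P_a = ½ K_a γ H² ⇒ H = √(2P_a/(K_a γ)).
H = √(2×427.6/(0.3511×20.5)) = 10.90 m.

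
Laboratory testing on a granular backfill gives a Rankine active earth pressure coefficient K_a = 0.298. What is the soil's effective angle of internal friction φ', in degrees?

K_a = tan²(45° − φ/2) ⇒ 45° − φ/2 = arctan(√0.298) = 28.63°.
φ = 2(45° − 28.63°) = 32.74°.

32.7°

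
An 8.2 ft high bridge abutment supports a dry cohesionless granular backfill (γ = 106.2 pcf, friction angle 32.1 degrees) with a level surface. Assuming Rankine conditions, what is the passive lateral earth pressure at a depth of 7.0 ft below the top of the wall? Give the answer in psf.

2430 psf

K_p = (1 + sin φ)/(1 − sin φ) = 3.268.
σ_h = K_p γ z = 3.268 × 106.2 × 7.0 = 2429 psf.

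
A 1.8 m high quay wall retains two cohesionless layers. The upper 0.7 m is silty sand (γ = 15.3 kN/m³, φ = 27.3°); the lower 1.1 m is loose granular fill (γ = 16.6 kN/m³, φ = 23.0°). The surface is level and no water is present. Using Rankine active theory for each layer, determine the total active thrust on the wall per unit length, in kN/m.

11.0 kN/m

K_a1 = tan²(45°−27.3°/2) = 0.3711; K_a2 = tan²(45°−23.0°/2) = 0.4381.
Layer 1: σ at base = K_a1 γ₁ h₁ = 3.975 kPa; P₁ = ½×3.975×0.7 = 1.391.
Layer 2: σ_v at top = γ₁h₁ = 10.71; σ_h top = K_a2×10.71 = 4.692; σ_h base = K_a2×(10.71+16.6×1.1) = 12.69.
P₂ = ½(4.692+12.69)×1.1 = 9.561. Total P_a = 1.391+9.561 = 10.95 kN/m.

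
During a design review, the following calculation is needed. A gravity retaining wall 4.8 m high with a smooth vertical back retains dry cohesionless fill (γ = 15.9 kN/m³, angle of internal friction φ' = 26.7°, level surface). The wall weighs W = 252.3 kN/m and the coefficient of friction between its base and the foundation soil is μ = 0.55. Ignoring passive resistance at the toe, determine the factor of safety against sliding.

1.99

K_a = tan²(45° − 26.7°/2) = 0.3800.
P_a = ½K_aγH² = 0.5×0.3800×15.9×4.8² = 69.60 kN/m, acting at H/3 = 1.600 m above the base.
FS_sliding = μW / P_a = 0.55×252.3 / 69.60 = 1.994.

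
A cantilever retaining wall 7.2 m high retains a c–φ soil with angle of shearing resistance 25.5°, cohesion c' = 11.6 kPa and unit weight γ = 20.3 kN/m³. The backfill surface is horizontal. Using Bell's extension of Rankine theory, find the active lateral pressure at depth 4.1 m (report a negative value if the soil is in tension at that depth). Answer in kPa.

18.5 kPa

K_a = (1 − sin φ)/(1 + sin φ) = 0.3981.
σ_a = K_a γ z − 2c√K_a = 0.3981×20.3×4.1 − 2×11.6×0.6310 = 18.50 kPa.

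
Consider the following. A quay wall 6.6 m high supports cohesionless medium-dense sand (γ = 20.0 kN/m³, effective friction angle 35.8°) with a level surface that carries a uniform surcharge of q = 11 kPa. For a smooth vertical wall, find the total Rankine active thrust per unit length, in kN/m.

133 kN/m

K_a = tan²(45° − φ/2) = 0.2619.
Soil triangle: ½ K_a γ H² = 0.5×0.2619×20.0×6.6² = 114.1 kN/m.
Surcharge rectangle: K_a q H = 0.2619×11×6.6 = 19.01 kN/m.
Total = 114.1 + 19.01 = 133.1 kN/m.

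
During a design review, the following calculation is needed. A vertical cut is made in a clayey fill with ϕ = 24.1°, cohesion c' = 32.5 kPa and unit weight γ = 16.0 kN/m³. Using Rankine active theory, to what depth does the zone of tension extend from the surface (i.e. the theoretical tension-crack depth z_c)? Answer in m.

K_a = tan²(45° − 24.1°/2) = 0.4201; √K_a = 0.6482.
The active pressure is zero where K_a γ z = 2c√K_a, so z_c = 2c/(γ√K_a) = 2×32.5/(16.0×0.6482) = 6.268 m.

6.27 m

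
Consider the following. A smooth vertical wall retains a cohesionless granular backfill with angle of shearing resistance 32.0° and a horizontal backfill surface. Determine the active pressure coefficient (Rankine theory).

K_a = (1 − sin φ)/(1 + sin φ) = (1 − sin 32.0°)/(1 + sin 32.0°) = 0.3073.

0.307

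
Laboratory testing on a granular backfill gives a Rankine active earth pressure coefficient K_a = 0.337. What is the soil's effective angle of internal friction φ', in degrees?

29.7°

K_a = tan²(45° − φ/2) ⇒ 45° − φ/2 = arctan(√0.337) = 30.14°.
φ = 2(45° − 30.14°) = 29.73°.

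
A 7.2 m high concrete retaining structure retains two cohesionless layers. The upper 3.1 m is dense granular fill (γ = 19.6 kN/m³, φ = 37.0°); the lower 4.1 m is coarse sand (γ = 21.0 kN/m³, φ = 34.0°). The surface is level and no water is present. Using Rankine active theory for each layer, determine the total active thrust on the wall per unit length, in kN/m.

144 kN/m

K_a1 = tan²(45°−37.0°/2) = 0.2486; K_a2 = tan²(45°−34.0°/2) = 0.2827.
Layer 1: σ at base = K_a1 γ₁ h₁ = 15.10 kPa; P₁ = ½×15.10×3.1 = 23.41.
Layer 2: σ_v at top = γ₁h₁ = 60.76; σ_h top = K_a2×60.76 = 17.18; σ_h base = K_a2×(60.76+21.0×4.1) = 41.52.
P₂ = ½(17.18+41.52)×4.1 = 120.3. Total P_a = 23.41+120.3 = 143.7 kN/m.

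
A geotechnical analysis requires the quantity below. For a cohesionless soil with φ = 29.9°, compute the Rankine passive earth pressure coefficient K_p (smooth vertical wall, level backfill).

2.99

K_p = (1 + sin φ)/(1 − sin φ) = tan²(45° + 29.9°/2) = 2.988.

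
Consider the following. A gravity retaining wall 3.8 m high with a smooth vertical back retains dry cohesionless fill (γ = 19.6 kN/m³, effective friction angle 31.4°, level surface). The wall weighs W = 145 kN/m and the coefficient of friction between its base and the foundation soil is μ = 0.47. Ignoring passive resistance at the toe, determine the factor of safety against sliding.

K_a = tan²(45° − 31.4°/2) = 0.3149.
P_a = ½K_aγH² = 0.5×0.3149×19.6×3.8² = 44.56 kN/m, acting at H/3 = 1.267 m above the base.
FS_sliding = μW / P_a = 0.47×145 / 44.56 = 1.529.

1.53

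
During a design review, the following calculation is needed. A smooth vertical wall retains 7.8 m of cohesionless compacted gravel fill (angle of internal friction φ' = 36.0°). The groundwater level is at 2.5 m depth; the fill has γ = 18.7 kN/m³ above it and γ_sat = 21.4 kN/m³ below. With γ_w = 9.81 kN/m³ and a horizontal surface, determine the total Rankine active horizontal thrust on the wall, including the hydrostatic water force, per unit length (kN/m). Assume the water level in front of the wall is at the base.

K_a = tan²(45° − φ/2) = 0.2596.
γ' = 21.4 − 9.81 = 11.59 kN/m³. Depth below WT = 5.3 m.
σ'_h at WT = K_a γ d_w = 12.14 kPa; at base = 12.14 + K_a γ' × 5.3 = 28.08 kPa.
P₁ (0–2.5 m) = ½×12.14×2.5 = 15.17. P₂ (2.5–7.8 m) = ½(12.14+28.08)×5.3 = 106.6.
P_w = ½ γ_w h₂² = 0.5×9.81×5.3² = 137.8. Total = 15.17+106.6+137.8 = 259.5 kN/m.

260 kN/m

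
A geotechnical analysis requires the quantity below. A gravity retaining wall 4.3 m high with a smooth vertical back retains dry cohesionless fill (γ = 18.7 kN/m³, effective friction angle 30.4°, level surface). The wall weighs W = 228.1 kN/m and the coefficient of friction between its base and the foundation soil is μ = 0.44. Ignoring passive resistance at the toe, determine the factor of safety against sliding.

K_a = tan²(45° − 30.4°/2) = 0.3280.
P_a = ½K_aγH² = 0.5×0.3280×18.7×4.3² = 56.70 kN/m, acting at H/3 = 1.433 m above the base.
FS_sliding = μW / P_a = 0.44×228.1 / 56.70 = 1.770.

1.77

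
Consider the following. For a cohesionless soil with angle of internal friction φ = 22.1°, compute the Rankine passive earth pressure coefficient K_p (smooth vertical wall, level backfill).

2.21

K_p = (1 + sin φ)/(1 − sin φ) = tan²(45° + 22.1°/2) = 2.206.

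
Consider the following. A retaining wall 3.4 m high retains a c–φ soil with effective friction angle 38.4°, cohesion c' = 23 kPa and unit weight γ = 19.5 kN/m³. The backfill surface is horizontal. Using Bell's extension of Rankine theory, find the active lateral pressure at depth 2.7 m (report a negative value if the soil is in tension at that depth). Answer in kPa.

-9.93 kPa

K_a = (1 − sin φ)/(1 + sin φ) = 0.2337.
σ_a = K_a γ z − 2c√K_a = 0.2337×19.5×2.7 − 2×23×0.4834 = -9.933 kPa.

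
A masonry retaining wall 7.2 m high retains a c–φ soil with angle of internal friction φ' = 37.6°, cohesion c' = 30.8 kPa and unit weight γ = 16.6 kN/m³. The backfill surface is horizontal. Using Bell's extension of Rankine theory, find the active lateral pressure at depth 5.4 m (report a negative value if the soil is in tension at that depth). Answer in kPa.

K_a = (1 − sin φ)/(1 + sin φ) = 0.2421.
σ_a = K_a γ z − 2c√K_a = 0.2421×16.6×5.4 − 2×30.8×0.4921 = -8.607 kPa.

-8.61 kPa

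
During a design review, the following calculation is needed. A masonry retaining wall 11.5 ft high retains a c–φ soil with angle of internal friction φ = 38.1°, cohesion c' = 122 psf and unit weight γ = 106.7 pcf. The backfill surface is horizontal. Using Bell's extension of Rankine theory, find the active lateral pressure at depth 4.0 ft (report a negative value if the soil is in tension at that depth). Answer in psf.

K_a = (1 − sin φ)/(1 + sin φ) = 0.2368.
σ_a = K_a γ z − 2c√K_a = 0.2368×106.7×4.0 − 2×122×0.4867 = -17.66 psf.

-17.7 psf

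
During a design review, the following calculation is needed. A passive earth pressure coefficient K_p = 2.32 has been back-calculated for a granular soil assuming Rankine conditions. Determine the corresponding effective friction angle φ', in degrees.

K_p = (1+sin φ)/(1−sin φ) ⇒ sin φ = (K_p − 1)/(K_p + 1) = 0.3976.
φ = arcsin(0.3976) = 23.43°.

23.4°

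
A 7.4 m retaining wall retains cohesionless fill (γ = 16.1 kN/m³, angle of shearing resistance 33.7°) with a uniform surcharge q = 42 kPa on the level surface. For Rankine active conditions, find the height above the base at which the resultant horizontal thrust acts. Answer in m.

K_a = 0.2863.
Triangular part P₁ = ½K_aγH² = 126.2 at H/3 = 2.467 m; rectangular part P₂ = K_a q H = 88.98 at H/2 = 3.700 m.
ȳ = (P₁·2.467 + P₂·3.700)/(P₁+P₂) = 2.977 m.

2.98 m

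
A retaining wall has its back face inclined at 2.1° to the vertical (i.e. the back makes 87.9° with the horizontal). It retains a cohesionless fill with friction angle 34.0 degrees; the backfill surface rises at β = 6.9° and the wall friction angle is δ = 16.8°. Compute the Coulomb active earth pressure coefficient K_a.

0.294

K_a = sin²(α+φ) / [sin²α · sin(α−δ) · (1 + √{sin(φ+δ)sin(φ−β) / (sin(α−δ)sin(α+β))})²].
With α = 87.9°, φ = 34.0°, δ = 16.8°, β = 6.9°: K_a = 0.2936.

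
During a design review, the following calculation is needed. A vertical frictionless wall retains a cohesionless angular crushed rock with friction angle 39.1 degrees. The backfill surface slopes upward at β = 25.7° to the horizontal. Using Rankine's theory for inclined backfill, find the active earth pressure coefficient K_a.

0.294

K_a = cos β · (cos β − √(cos²β − cos²φ)) / (cos β + √(cos²β − cos²φ)).
cos β = 0.9011, cos φ = 0.7760, √(cos²β − cos²φ) = 0.4579.
K_a = 0.9011 × (0.9011 − 0.4579)/(0.9011 + 0.4579) = 0.2938.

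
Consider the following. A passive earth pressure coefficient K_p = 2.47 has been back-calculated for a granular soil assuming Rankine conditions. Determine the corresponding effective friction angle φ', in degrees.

K_p = (1+sin φ)/(1−sin φ) ⇒ sin φ = (K_p − 1)/(K_p + 1) = 0.4236.
φ = arcsin(0.4236) = 25.06°.

25.1°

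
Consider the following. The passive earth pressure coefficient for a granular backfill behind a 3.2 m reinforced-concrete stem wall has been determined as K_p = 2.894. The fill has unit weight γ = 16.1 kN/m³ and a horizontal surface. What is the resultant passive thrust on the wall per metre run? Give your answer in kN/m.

239 kN/m

P = ½ K_p γ H² = 0.5 × 2.894 × 16.1 × 3.2² = 238.6 kN/m.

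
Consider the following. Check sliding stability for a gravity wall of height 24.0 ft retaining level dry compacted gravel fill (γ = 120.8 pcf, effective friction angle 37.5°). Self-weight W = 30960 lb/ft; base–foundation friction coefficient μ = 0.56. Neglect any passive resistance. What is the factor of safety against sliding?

K_a = tan²(45° − 37.5°/2) = 0.2432.
P_a = ½K_aγH² = 0.5×0.2432×120.8×24.0² = 8461 lb/ft, acting at H/3 = 8.000 ft above the base.
FS_sliding = μW / P_a = 0.56×30960 / 8461 = 2.049.

2.05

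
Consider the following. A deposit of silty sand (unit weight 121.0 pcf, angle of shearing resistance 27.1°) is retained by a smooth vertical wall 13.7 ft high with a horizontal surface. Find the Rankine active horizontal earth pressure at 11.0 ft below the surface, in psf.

K_a = (1 − sin φ)/(1 + sin φ) = 0.3741.
σ_h = K_a γ z = 0.3741 × 121.0 × 11.0 = 497.9 psf.

498 psf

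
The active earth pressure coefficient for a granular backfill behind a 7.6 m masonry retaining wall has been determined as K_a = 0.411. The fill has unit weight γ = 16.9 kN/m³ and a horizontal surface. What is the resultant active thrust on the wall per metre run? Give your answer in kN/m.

201 kN/m

P = ½ K_a γ H² = 0.5 × 0.411 × 16.9 × 7.6² = 200.6 kN/m.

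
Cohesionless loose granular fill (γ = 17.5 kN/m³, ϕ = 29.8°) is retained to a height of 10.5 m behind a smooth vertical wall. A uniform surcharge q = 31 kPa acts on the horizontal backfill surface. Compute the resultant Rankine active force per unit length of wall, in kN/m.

434 kN/m

K_a = tan²(45° − φ/2) = 0.3360.
Soil triangle: ½ K_a γ H² = 0.5×0.3360×17.5×10.5² = 324.2 kN/m.
Surcharge rectangle: K_a q H = 0.3360×31×10.5 = 109.4 kN/m.
Total = 324.2 + 109.4 = 433.5 kN/m.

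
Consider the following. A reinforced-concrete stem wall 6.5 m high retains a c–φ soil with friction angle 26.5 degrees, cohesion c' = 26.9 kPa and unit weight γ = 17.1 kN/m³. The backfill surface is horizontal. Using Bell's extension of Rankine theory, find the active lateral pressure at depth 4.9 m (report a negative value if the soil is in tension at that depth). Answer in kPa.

-1.21 kPa

K_a = (1 − sin φ)/(1 + sin φ) = 0.3829.
σ_a = K_a γ z − 2c√K_a = 0.3829×17.1×4.9 − 2×26.9×0.6188 = -1.206 kPa.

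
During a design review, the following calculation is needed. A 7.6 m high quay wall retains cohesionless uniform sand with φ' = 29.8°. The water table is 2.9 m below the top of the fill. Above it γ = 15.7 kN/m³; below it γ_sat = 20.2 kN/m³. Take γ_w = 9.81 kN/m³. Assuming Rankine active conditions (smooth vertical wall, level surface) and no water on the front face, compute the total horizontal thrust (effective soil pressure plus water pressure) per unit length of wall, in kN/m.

241 kN/m

K_a = tan²(45° − φ/2) = 0.3360.
γ' = 20.2 − 9.81 = 10.39 kN/m³. Depth below WT = 4.7 m.
σ'_h at WT = K_a γ d_w = 15.30 kPa; at base = 15.30 + K_a γ' × 4.7 = 31.71 kPa.
P₁ (0–2.9 m) = ½×15.30×2.9 = 22.18. P₂ (2.9–7.6 m) = ½(15.30+31.71)×4.7 = 110.5.
P_w = ½ γ_w h₂² = 0.5×9.81×4.7² = 108.4. Total = 22.18+110.5+108.4 = 241.0 kN/m.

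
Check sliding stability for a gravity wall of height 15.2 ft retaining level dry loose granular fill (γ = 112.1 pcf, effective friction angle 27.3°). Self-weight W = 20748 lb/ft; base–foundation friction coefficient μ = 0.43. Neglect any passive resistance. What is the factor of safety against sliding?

1.86

K_a = tan²(45° − 27.3°/2) = 0.3711.
P_a = ½K_aγH² = 0.5×0.3711×112.1×15.2² = 4806 lb/ft, acting at H/3 = 5.067 ft above the base.
FS_sliding = μW / P_a = 0.43×20748 / 4806 = 1.856.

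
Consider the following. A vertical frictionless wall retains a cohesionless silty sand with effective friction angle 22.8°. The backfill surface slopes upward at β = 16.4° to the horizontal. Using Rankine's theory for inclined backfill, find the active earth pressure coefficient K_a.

K_a = cos β · (cos β − √(cos²β − cos²φ)) / (cos β + √(cos²β − cos²φ)).
cos β = 0.9593, cos φ = 0.9219, √(cos²β − cos²φ) = 0.2654.
K_a = 0.9593 × (0.9593 − 0.2654)/(0.9593 + 0.2654) = 0.5435.

0.544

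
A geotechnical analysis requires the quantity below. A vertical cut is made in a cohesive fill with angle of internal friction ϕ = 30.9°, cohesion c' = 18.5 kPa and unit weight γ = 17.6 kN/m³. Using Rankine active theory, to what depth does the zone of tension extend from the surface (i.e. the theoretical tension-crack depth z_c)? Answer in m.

3.71 m

K_a = tan²(45° − 30.9°/2) = 0.3214; √K_a = 0.5669.
The active pressure is zero where K_a γ z = 2c√K_a, so z_c = 2c/(γ√K_a) = 2×18.5/(17.6×0.5669) = 3.708 m.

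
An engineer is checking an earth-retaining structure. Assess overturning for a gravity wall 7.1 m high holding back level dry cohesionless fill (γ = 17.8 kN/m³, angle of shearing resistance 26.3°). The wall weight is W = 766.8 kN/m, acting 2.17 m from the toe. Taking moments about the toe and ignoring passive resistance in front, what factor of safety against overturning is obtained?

4.06

K_a = tan²(45° − 26.3°/2) = 0.3859.
P_a = ½K_aγH² = 0.5×0.3859×17.8×7.1² = 173.1 kN/m, acting at H/3 = 2.367 m above the base.
Overturning moment M_o = P_a × H/3 = 173.1 × 2.367 = 409.8.
Resisting moment M_r = W × 2.17 = 766.8 × 2.17 = 1664.
FS_overturning = M_r/M_o = 1664/409.8 = 4.061.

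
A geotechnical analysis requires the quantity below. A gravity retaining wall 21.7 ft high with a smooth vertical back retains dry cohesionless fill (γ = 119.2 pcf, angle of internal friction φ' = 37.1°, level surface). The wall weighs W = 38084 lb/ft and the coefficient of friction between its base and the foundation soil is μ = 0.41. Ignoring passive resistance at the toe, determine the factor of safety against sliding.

2.25

K_a = tan²(45° − 37.1°/2) = 0.2475.
P_a = ½K_aγH² = 0.5×0.2475×119.2×21.7² = 6946 lb/ft, acting at H/3 = 7.233 ft above the base.
FS_sliding = μW / P_a = 0.41×38084 / 6946 = 2.248.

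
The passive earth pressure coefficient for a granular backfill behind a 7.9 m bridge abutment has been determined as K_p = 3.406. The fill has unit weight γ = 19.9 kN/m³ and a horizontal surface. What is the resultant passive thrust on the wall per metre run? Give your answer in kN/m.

P = ½ K_p γ H² = 0.5 × 3.406 × 19.9 × 7.9² = 2115 kN/m.

2120 kN/m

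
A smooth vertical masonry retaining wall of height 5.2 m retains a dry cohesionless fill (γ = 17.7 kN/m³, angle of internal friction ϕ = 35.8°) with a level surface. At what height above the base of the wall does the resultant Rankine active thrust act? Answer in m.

K_a = 0.2619.
The pressure distribution is triangular, so the resultant acts at H/3 above the base = 5.2/3 = 1.733 m.

1.73 m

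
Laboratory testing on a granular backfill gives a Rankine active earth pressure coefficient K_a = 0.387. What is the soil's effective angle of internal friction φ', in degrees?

K_a = tan²(45° − φ/2) ⇒ 45° − φ/2 = arctan(√0.387) = 31.89°.
φ = 2(45° − 31.89°) = 26.23°.

26.2°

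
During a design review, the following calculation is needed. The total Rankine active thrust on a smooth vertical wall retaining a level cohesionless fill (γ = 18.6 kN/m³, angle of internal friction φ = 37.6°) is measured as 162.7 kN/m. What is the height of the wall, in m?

K_a = 0.2421. P_a = ½ K_a γ H² ⇒ H = √(2P_a/(K_a γ)).
H = √(2×162.7/(0.2421×18.6)) = 8.500 m.

8.50 m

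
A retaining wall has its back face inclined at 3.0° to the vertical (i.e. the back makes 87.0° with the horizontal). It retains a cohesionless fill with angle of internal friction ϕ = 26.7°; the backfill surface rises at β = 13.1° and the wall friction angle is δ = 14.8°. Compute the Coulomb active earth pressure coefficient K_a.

K_a = sin²(α+φ) / [sin²α · sin(α−δ) · (1 + √{sin(φ+δ)sin(φ−β) / (sin(α−δ)sin(α+β))})²].
With α = 87.0°, φ = 26.7°, δ = 14.8°, β = 13.1°: K_a = 0.4456.

0.446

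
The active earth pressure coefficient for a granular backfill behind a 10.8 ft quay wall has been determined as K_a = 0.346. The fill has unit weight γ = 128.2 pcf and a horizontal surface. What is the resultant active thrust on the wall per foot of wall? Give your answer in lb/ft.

P = ½ K_a γ H² = 0.5 × 0.346 × 128.2 × 10.8² = 2587 lb/ft.

2590 lb/ft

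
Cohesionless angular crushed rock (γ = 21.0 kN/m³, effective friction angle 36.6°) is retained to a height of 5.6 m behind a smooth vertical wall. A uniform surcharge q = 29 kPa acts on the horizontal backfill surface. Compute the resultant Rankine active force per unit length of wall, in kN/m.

K_a = tan²(45° − φ/2) = 0.2530.
Soil triangle: ½ K_a γ H² = 0.5×0.2530×21.0×5.6² = 83.29 kN/m.
Surcharge rectangle: K_a q H = 0.2530×29×5.6 = 41.08 kN/m.
Total = 83.29 + 41.08 = 124.4 kN/m.

124 kN/m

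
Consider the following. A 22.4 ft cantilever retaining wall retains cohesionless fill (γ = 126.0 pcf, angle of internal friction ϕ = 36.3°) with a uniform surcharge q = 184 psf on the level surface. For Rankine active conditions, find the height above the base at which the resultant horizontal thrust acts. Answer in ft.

K_a = 0.2563.
Triangular part P₁ = ½K_aγH² = 8101 at H/3 = 7.467 ft; rectangular part P₂ = K_a q H = 1056 at H/2 = 11.20 ft.
ȳ = (P₁·7.467 + P₂·11.20)/(P₁+P₂) = 7.897 ft.

7.90 ft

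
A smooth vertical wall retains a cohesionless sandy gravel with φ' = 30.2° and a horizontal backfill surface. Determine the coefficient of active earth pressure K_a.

K_a = tan²(45° − φ/2) = tan²(29.90°) = 0.3307.

0.331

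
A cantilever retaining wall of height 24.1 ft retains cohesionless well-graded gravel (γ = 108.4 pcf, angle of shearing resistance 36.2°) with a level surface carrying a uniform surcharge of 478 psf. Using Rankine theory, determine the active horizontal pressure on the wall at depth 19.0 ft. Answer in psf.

653 psf

K_a = (1 − sin φ)/(1 + sin φ) = 0.2574.
σ_v = γz + q = 108.4 × 19.0 + 478 = 2538 psf.
σ_h = K_a σ_v = 0.2574 × 2538 = 653.1 psf.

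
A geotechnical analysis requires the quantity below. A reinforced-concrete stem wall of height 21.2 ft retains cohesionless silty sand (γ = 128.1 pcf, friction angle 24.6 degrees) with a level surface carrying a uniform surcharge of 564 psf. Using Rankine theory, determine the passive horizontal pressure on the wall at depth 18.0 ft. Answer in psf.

K_p = (1 + sin φ)/(1 − sin φ) = 2.426.
σ_v = γz + q = 128.1 × 18.0 + 564 = 2870 psf.
σ_h = K_p σ_v = 2.426 × 2870 = 6963 psf.

6960 psf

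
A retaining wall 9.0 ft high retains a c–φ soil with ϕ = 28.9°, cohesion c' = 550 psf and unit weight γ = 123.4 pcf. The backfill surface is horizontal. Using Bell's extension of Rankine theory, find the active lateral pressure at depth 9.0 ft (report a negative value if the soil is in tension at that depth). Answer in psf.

K_a = (1 − sin φ)/(1 + sin φ) = 0.3484.
σ_a = K_a γ z − 2c√K_a = 0.3484×123.4×9.0 − 2×550×0.5902 = -262.4 psf.

-262 psf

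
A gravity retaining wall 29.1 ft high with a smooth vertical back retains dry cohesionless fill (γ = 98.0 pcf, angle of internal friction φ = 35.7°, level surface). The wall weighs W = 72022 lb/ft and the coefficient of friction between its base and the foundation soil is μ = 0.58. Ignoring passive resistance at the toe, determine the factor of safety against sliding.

3.83

K_a = tan²(45° − 35.7°/2) = 0.2630.
P_a = ½K_aγH² = 0.5×0.2630×98.0×29.1² = 10910 lb/ft, acting at H/3 = 9.700 ft above the base.
FS_sliding = μW / P_a = 0.58×72022 / 10910 = 3.828.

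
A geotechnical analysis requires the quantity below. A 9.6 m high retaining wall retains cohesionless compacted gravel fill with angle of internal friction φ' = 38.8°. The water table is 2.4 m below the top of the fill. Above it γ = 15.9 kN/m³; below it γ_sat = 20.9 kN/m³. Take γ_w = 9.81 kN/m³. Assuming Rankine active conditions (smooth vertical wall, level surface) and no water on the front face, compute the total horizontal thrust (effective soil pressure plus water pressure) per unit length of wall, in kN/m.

K_a = tan²(45° − φ/2) = 0.2296.
γ' = 20.9 − 9.81 = 11.09 kN/m³. Depth below WT = 7.2 m.
σ'_h at WT = K_a γ d_w = 8.760 kPa; at base = 8.760 + K_a γ' × 7.2 = 27.09 kPa.
P₁ (0–2.4 m) = ½×8.760×2.4 = 10.51. P₂ (2.4–9.6 m) = ½(8.760+27.09)×7.2 = 129.1.
P_w = ½ γ_w h₂² = 0.5×9.81×7.2² = 254.3. Total = 10.51+129.1+254.3 = 393.8 kN/m.

394 kN/m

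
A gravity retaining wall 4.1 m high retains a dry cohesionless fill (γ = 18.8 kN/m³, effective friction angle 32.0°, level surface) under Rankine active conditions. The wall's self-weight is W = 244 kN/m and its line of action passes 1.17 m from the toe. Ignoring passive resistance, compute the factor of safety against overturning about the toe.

K_a = tan²(45° − 32.0°/2) = 0.3073.
P_a = ½K_aγH² = 0.5×0.3073×18.8×4.1² = 48.55 kN/m, acting at H/3 = 1.367 m above the base.
Overturning moment M_o = P_a × H/3 = 48.55 × 1.367 = 66.35.
Resisting moment M_r = W × 1.17 = 244 × 1.17 = 285.5.
FS_overturning = M_r/M_o = 285.5/66.35 = 4.302.

4.30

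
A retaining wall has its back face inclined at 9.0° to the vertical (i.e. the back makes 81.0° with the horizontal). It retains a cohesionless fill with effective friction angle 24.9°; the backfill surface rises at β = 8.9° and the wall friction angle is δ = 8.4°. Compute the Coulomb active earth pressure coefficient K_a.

K_a = sin²(α+φ) / [sin²α · sin(α−δ) · (1 + √{sin(φ+δ)sin(φ−β) / (sin(α−δ)sin(α+β))})²].
With α = 81.0°, φ = 24.9°, δ = 8.4°, β = 8.9°: K_a = 0.5082.

0.508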